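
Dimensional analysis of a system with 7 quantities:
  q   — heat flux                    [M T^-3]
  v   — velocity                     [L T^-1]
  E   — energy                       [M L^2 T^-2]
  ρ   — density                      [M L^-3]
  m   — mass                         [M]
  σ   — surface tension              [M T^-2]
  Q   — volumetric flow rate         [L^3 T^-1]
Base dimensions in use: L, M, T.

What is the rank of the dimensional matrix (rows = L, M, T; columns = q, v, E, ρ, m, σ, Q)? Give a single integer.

Exponent matrix [L,M,T] × [q,v,E,ρ,m,σ,Q]:
  L: [ 0  1  2 -3  0  0  3]
  M: [ 1  0  1  1  1  1  0]
  T: [-3 -1 -2  0  0 -2 -1]
RREF → pivots at {q,v,E} ⇒ r = 3

3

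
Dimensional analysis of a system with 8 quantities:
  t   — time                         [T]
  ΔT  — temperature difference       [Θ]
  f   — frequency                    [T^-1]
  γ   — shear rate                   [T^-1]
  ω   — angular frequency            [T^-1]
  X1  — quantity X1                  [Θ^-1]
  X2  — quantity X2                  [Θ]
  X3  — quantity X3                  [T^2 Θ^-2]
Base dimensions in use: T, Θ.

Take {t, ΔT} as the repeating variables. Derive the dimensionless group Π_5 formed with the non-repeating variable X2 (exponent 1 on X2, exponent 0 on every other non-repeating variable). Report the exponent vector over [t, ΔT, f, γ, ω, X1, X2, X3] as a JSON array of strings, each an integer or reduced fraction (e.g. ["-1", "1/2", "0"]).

["0", "-1", "0", "0", "0", "0", "1", "0"]

Dimensional matrix (T×Θ by t×ΔT×f×γ×ω×X1×X2×X3):
  T: [ 1  0 -1 -1 -1  0  0  2]
  Θ: [ 0  1  0  0  0 -1  1 -2]
Row reduction gives pivot columns t,ΔT; rank = 2
Pivot set = {t,ΔT}, free = {f,γ,ω,X1,X2,X3}
RREF:
  r0: [   1    0   -1   -1   -1    0    0    2]
  r1: [   0    1    0    0    0   -1    1   -2]
Fix exponent of X2 at 1, f at 0, γ at 0, ω at 0, X1 at 0, X3 at 0; solve each RREF row for its pivot's exponent:
  r0: exp(t) + (0)·1 = 0 ⇒ exp(t) = 0
  r1: exp(ΔT) + (1)·1 = 0 ⇒ exp(ΔT) = -1
Π_5 = ΔT^-1 · X2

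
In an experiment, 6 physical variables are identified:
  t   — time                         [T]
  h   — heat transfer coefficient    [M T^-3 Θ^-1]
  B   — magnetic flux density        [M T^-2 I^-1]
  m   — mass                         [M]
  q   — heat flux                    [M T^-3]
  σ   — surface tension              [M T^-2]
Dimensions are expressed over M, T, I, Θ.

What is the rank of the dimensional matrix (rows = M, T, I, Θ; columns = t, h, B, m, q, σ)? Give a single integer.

4

Write exponents as rows M,T,I,Θ / cols t,h,B,m,q,σ:
  M: [ 0  1  1  1  1  1]
  T: [ 1 -3 -2  0 -3 -2]
  I: [ 0  0 -1  0  0  0]
  Θ: [ 0 -1  0  0  0  0]
Row reduction gives pivot columns t,h,B,m; rank = 4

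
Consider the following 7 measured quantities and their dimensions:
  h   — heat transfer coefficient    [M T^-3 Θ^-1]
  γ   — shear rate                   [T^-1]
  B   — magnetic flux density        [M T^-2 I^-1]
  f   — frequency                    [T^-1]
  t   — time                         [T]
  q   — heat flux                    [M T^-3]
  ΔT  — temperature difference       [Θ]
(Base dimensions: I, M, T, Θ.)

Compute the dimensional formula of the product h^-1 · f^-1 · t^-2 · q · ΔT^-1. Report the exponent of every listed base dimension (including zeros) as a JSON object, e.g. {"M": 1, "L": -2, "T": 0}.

Exponent matrix [I,M,T,Θ] × [h,γ,B,f,t,q,ΔT]:
  I: [ 0  0 -1  0  0  0  0]
  M: [ 1  0  1  0  0  1  0]
  T: [-3 -1 -2 -1  1 -3  0]
  Θ: [-1  0  0  0  0  0  1]
  [I]: (-1)·0+(-1)·0+(-2)·0+(1)·0+(-1)·0 = 0
  [M]: (-1)·1+(-1)·0+(-2)·0+(1)·1+(-1)·0 = 0
  [T]: (-1)·-3+(-1)·-1+(-2)·1+(1)·-3+(-1)·0 = -1
  [Θ]: (-1)·-1+(-1)·0+(-2)·0+(1)·0+(-1)·1 = 0
⇒ T^-1

{"I": 0, "M": 0, "T": -1, "Θ": 0}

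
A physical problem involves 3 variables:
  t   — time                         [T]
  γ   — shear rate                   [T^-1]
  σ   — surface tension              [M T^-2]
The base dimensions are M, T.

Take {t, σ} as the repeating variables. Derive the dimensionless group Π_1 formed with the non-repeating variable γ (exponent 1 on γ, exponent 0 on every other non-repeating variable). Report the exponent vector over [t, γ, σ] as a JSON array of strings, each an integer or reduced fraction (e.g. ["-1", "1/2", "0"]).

Dimensional matrix (M×T by t×γ×σ):
  M: [ 0  0  1]
  T: [ 1 -1 -2]
Echelon form has 2 nonzero rows (pivots: t,σ)
Pivot set = {t,σ}, free = {γ}
RREF:
  r0: [   1   -1    0]
  r1: [   0    0    1]
Fix exponent of γ at 1; solve each RREF row for its pivot's exponent:
  r0: exp(t) + (-1)·1 = 0 ⇒ exp(t) = 1
  r1: exp(σ) + (0)·1 = 0 ⇒ exp(σ) = 0
Π_1 = t · γ

["1", "1", "0"]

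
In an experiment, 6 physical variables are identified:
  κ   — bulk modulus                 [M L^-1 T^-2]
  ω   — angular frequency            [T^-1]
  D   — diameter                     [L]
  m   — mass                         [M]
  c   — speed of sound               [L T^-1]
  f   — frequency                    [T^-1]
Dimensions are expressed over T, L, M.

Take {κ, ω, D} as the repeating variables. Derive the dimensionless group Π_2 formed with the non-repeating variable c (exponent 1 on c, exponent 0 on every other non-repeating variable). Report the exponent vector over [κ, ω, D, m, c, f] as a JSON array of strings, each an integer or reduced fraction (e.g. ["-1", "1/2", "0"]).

["0", "-1", "-1", "0", "1", "0"]

Dimensional matrix (T×L×M by κ×ω×D×m×c×f):
  T: [-2 -1  0  0 -1 -1]
  L: [-1  0  1  0  1  0]
  M: [ 1  0  0  1  0  0]
Echelon form has 3 nonzero rows (pivots: κ,ω,D)
Pivot set = {κ,ω,D}, free = {m,c,f}
RREF:
  r0: [   1    0    0    1    0    0]
  r1: [   0    1    0   -2    1    1]
  r2: [   0    0    1    1    1    0]
Fix exponent of c at 1, m at 0, f at 0; solve each RREF row for its pivot's exponent:
  r0: exp(κ) + (0)·1 = 0 ⇒ exp(κ) = 0
  r1: exp(ω) + (1)·1 = 0 ⇒ exp(ω) = -1
  r2: exp(D) + (1)·1 = 0 ⇒ exp(D) = -1
Π_2 = ω^-1 · D^-1 · c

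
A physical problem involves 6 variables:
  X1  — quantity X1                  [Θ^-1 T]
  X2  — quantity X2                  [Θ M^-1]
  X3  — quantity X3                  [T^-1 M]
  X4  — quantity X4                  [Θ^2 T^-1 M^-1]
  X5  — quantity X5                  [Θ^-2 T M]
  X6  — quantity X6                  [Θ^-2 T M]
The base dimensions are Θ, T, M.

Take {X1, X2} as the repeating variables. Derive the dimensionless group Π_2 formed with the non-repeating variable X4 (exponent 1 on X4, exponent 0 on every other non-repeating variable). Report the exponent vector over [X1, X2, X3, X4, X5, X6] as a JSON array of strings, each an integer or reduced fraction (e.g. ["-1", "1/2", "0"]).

Exponent matrix [Θ,T,M] × [X1,X2,X3,X4,X5,X6]:
  Θ: [-1  1  0  2 -2 -2]
  T: [ 1  0 -1 -1  1  1]
  M: [ 0 -1  1 -1  1  1]
Echelon form has 2 nonzero rows (pivots: X1,X2)
Repeat: X1,X2; free: X3,X4,X5,X6
RREF:
  r0: [   1    0   -1   -1    1    1]
  r1: [   0    1   -1    1   -1   -1]
  r2: [   0    0    0    0    0    0]
Fix exponent of X4 at 1, X3 at 0, X5 at 0, X6 at 0; solve each RREF row for its pivot's exponent:
  r0: exp(X1) + (-1)·1 = 0 ⇒ exp(X1) = 1
  r1: exp(X2) + (1)·1 = 0 ⇒ exp(X2) = -1
Π_2 = X1 · X2^-1 · X4

["1", "-1", "0", "1", "0", "0"]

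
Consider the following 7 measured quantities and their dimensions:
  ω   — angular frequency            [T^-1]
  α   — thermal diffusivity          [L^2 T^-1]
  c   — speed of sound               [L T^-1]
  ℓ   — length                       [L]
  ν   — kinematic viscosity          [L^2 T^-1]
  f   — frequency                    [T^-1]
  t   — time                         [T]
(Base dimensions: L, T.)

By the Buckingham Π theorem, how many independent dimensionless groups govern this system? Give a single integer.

5

Write exponents as rows L,T / cols ω,α,c,ℓ,ν,f,t:
  L: [ 0  2  1  1  2  0  0]
  T: [-1 -1 -1  0 -1 -1  1]
Echelon form has 2 nonzero rows (pivots: ω,α)
Π count = n − r = 7 − 2 = 5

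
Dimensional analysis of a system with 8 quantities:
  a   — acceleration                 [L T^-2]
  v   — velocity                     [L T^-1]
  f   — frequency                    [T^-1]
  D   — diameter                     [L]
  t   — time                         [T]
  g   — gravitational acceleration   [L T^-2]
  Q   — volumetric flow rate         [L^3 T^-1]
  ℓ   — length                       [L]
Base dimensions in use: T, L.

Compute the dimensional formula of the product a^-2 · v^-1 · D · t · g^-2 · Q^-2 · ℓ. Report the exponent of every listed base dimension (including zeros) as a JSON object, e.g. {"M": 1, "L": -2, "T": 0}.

{"T": 12, "L": -9}

Exponent matrix [T,L] × [a,v,f,D,t,g,Q,ℓ]:
  T: [-2 -1 -1  0  1 -2 -1  0]
  L: [ 1  1  0  1  0  1  3  1]
  [T]: (-2)·-2+(-1)·-1+(1)·0+(1)·1+(-2)·-2+(-2)·-1+(1)·0 = 12
  [L]: (-2)·1+(-1)·1+(1)·1+(1)·0+(-2)·1+(-2)·3+(1)·1 = -9
⇒ T^12 L^-9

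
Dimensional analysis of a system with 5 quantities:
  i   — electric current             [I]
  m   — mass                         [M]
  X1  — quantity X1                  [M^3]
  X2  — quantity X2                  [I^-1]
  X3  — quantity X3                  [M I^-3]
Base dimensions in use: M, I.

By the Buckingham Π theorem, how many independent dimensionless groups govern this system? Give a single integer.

Write exponents as rows M,I / cols i,m,X1,X2,X3:
  M: [ 0  1  3  0  1]
  I: [ 1  0  0 -1 -3]
RREF → pivots at {i,m} ⇒ r = 2
5 vars − rank 2 = 3 Π groups

3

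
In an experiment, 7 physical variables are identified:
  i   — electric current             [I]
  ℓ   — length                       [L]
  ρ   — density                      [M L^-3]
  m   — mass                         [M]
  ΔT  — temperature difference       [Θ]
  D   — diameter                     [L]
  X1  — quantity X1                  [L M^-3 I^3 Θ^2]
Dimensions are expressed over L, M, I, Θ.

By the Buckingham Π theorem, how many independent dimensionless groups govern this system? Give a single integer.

3

Exponent matrix [L,M,I,Θ] × [i,ℓ,ρ,m,ΔT,D,X1]:
  L: [ 0  1 -3  0  0  1  1]
  M: [ 0  0  1  1  0  0 -3]
  I: [ 1  0  0  0  0  0  3]
  Θ: [ 0  0  0  0  1  0  2]
RREF → pivots at {i,ℓ,ρ,ΔT} ⇒ r = 4
n=7, r=4 ⇒ 3 dimensionless groups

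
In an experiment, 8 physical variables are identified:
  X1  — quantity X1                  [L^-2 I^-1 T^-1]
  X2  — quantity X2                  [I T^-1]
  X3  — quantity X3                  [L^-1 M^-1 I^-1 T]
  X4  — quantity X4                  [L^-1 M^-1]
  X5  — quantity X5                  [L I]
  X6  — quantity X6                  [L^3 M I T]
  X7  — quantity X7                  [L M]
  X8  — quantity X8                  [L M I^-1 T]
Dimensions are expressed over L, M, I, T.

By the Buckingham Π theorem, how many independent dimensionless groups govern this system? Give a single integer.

Exponent matrix [L,M,I,T] × [X1,X2,X3,X4,X5,X6,X7,X8]:
  L: [-2  0 -1 -1  1  3  1  1]
  M: [ 0  0 -1 -1  0  1  1  1]
  I: [-1  1 -1  0  1  1  0 -1]
  T: [-1 -1  1  0  0  1  0  1]
Echelon form has 3 nonzero rows (pivots: X1,X2,X3)
Π count = n − r = 8 − 3 = 5

5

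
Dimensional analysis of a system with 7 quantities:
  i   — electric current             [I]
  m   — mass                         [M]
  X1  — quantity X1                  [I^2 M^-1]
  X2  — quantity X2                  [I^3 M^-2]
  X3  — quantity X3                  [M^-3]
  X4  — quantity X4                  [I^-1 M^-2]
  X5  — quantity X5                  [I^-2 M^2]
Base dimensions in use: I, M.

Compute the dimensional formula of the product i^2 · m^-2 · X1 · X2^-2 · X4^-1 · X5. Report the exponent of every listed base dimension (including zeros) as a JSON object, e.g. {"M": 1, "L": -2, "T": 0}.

Exponent matrix [I,M] × [i,m,X1,X2,X3,X4,X5]:
  I: [ 1  0  2  3  0 -1 -2]
  M: [ 0  1 -1 -2 -3 -2  2]
  [I]: (2)·1+(-2)·0+(1)·2+(-2)·3+(-1)·-1+(1)·-2 = -3
  [M]: (2)·0+(-2)·1+(1)·-1+(-2)·-2+(-1)·-2+(1)·2 = 5
⇒ I^-3 M^5

{"I": -3, "M": 5}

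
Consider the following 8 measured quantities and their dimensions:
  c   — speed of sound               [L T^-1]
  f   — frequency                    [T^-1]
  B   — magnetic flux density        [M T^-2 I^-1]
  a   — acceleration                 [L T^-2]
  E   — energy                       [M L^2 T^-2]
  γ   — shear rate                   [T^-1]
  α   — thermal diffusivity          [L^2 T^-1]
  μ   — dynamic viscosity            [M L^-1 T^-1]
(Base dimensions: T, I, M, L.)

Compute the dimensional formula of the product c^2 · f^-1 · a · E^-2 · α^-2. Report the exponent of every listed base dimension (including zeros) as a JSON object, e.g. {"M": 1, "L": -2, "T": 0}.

Dimensional matrix (T×I×M×L by c×f×B×a×E×γ×α×μ):
  T: [-1 -1 -2 -2 -2 -1 -1 -1]
  I: [ 0  0 -1  0  0  0  0  0]
  M: [ 0  0  1  0  1  0  0  1]
  L: [ 1  0  0  1  2  0  2 -1]
  [T]: (2)·-1+(-1)·-1+(1)·-2+(-2)·-2+(-2)·-1 = 3
  [I]: (2)·0+(-1)·0+(1)·0+(-2)·0+(-2)·0 = 0
  [M]: (2)·0+(-1)·0+(1)·0+(-2)·1+(-2)·0 = -2
  [L]: (2)·1+(-1)·0+(1)·1+(-2)·2+(-2)·2 = -5
⇒ T^3 M^-2 L^-5

{"T": 3, "I": 0, "M": -2, "L": -5}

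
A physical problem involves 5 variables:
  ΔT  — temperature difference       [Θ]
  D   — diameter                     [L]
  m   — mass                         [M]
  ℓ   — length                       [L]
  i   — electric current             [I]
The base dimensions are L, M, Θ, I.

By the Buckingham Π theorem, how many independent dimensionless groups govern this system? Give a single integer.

1

Exponent matrix [L,M,Θ,I] × [ΔT,D,m,ℓ,i]:
  L: [ 0  1  0  1  0]
  M: [ 0  0  1  0  0]
  Θ: [ 1  0  0  0  0]
  I: [ 0  0  0  0  1]
Row reduction gives pivot columns ΔT,D,m,i; rank = 4
Π count = n − r = 5 − 4 = 1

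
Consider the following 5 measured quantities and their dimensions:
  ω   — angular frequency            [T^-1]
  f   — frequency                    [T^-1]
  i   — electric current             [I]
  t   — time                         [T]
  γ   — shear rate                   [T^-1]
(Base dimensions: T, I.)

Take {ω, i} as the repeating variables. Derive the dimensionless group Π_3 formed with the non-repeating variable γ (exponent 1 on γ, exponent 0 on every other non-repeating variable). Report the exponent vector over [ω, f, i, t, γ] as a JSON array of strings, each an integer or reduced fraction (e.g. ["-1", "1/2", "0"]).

["-1", "0", "0", "0", "1"]

Write exponents as rows T,I / cols ω,f,i,t,γ:
  T: [-1 -1  0  1 -1]
  I: [ 0  0  1  0  0]
Row reduction gives pivot columns ω,i; rank = 2
Pivot set = {ω,i}, free = {f,t,γ}
RREF:
  r0: [   1    1    0   -1    1]
  r1: [   0    0    1    0    0]
Fix exponent of γ at 1, f at 0, t at 0; solve each RREF row for its pivot's exponent:
  r0: exp(ω) + (1)·1 = 0 ⇒ exp(ω) = -1
  r1: exp(i) + (0)·1 = 0 ⇒ exp(i) = 0
Π_3 = ω^-1 · γ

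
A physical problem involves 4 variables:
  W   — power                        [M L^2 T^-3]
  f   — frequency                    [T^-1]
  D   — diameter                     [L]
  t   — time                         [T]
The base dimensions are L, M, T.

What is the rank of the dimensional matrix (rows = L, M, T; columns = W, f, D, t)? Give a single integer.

Exponent matrix [L,M,T] × [W,f,D,t]:
  L: [ 2  0  1  0]
  M: [ 1  0  0  0]
  T: [-3 -1  0  1]
Echelon form has 3 nonzero rows (pivots: W,f,D)

3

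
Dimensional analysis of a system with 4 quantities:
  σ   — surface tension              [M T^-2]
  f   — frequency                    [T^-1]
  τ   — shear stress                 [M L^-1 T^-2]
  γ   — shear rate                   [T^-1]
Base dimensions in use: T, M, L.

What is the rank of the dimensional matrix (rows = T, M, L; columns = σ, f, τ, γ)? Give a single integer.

Dimensional matrix (T×M×L by σ×f×τ×γ):
  T: [-2 -1 -2 -1]
  M: [ 1  0  1  0]
  L: [ 0  0 -1  0]
Row reduction gives pivot columns σ,f,τ; rank = 3

3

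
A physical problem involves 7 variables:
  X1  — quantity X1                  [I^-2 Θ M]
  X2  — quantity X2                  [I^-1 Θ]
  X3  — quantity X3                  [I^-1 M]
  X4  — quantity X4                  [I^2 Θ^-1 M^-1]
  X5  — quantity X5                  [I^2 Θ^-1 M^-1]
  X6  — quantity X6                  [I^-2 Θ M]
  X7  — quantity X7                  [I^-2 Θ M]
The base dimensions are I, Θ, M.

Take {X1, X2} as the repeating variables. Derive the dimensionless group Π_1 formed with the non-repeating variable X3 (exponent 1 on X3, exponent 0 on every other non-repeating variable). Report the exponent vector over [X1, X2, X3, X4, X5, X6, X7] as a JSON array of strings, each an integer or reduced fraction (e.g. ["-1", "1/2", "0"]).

["-1", "1", "1", "0", "0", "0", "0"]

Dimensional matrix (I×Θ×M by X1×X2×X3×X4×X5×X6×X7):
  I: [-2 -1 -1  2  2 -2 -2]
  Θ: [ 1  1  0 -1 -1  1  1]
  M: [ 1  0  1 -1 -1  1  1]
Row reduction gives pivot columns X1,X2; rank = 2
Repeat: X1,X2; free: X3,X4,X5,X6,X7
RREF:
  r0: [   1    0    1   -1   -1    1    1]
  r1: [   0    1   -1    0    0    0    0]
  r2: [   0    0    0    0    0    0    0]
Fix exponent of X3 at 1, X4 at 0, X5 at 0, X6 at 0, X7 at 0; solve each RREF row for its pivot's exponent:
  r0: exp(X1) + (1)·1 = 0 ⇒ exp(X1) = -1
  r1: exp(X2) + (-1)·1 = 0 ⇒ exp(X2) = 1
Π_1 = X1^-1 · X2 · X3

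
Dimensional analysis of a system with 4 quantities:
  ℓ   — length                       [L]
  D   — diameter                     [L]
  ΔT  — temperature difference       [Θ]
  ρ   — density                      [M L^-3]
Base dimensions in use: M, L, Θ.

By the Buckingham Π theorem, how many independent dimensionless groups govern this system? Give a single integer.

1

Exponent matrix [M,L,Θ] × [ℓ,D,ΔT,ρ]:
  M: [ 0  0  0  1]
  L: [ 1  1  0 -3]
  Θ: [ 0  0  1  0]
Echelon form has 3 nonzero rows (pivots: ℓ,ΔT,ρ)
n=4, r=3 ⇒ 1 dimensionless group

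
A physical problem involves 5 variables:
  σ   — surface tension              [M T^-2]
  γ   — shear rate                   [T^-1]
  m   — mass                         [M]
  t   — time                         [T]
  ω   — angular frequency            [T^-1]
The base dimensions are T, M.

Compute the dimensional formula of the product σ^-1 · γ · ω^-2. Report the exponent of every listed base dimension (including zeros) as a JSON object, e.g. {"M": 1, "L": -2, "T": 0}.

Write exponents as rows T,M / cols σ,γ,m,t,ω:
  T: [-2 -1  0  1 -1]
  M: [ 1  0  1  0  0]
  [T]: (-1)·-2+(1)·-1+(-2)·-1 = 3
  [M]: (-1)·1+(1)·0+(-2)·0 = -1
⇒ T^3 M^-1

{"T": 3, "M": -1}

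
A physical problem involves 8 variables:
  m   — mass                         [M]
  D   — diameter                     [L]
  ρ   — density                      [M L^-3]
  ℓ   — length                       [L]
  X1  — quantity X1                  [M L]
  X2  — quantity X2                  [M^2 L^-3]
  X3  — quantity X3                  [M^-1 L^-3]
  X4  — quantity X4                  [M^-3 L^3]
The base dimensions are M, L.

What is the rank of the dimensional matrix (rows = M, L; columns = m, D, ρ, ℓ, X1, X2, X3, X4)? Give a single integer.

Dimensional matrix (M×L by m×D×ρ×ℓ×X1×X2×X3×X4):
  M: [ 1  0  1  0  1  2 -1 -3]
  L: [ 0  1 -3  1  1 -3 -3  3]
RREF → pivots at {m,D} ⇒ r = 2

2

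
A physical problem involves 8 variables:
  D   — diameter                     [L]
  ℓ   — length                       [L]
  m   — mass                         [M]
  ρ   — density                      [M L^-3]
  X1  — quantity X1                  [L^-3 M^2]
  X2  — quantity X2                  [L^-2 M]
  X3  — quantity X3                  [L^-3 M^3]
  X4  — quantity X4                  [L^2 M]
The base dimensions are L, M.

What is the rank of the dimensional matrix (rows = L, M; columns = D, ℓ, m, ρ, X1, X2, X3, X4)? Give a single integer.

2

Write exponents as rows L,M / cols D,ℓ,m,ρ,X1,X2,X3,X4:
  L: [ 1  1  0 -3 -3 -2 -3  2]
  M: [ 0  0  1  1  2  1  3  1]
RREF → pivots at {D,m} ⇒ r = 2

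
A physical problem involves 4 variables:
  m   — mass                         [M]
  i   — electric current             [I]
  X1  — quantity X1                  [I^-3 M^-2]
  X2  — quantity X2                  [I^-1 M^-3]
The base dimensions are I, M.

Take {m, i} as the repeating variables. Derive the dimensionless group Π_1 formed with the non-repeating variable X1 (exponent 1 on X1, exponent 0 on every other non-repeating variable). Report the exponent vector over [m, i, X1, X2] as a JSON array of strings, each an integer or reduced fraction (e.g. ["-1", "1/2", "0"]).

Dimensional matrix (I×M by m×i×X1×X2):
  I: [ 0  1 -3 -1]
  M: [ 1  0 -2 -3]
Row reduction gives pivot columns m,i; rank = 2
Pivot set = {m,i}, free = {X1,X2}
RREF:
  r0: [   1    0   -2   -3]
  r1: [   0    1   -3   -1]
Fix exponent of X1 at 1, X2 at 0; solve each RREF row for its pivot's exponent:
  r0: exp(m) + (-2)·1 = 0 ⇒ exp(m) = 2
  r1: exp(i) + (-3)·1 = 0 ⇒ exp(i) = 3
Π_1 = m^2 · i^3 · X1

["2", "3", "1", "0"]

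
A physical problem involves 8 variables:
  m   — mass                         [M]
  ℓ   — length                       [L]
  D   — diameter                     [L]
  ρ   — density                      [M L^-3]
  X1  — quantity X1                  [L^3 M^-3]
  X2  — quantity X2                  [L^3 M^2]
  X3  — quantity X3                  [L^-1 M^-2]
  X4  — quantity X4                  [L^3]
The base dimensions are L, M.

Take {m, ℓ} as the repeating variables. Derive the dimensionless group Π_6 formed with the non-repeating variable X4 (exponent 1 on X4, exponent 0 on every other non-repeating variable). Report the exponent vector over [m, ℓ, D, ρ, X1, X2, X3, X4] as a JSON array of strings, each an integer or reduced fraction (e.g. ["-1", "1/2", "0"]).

["0", "-3", "0", "0", "0", "0", "0", "1"]

Dimensional matrix (L×M by m×ℓ×D×ρ×X1×X2×X3×X4):
  L: [ 0  1  1 -3  3  3 -1  3]
  M: [ 1  0  0  1 -3  2 -2  0]
Row reduction gives pivot columns m,ℓ; rank = 2
Pivot set = {m,ℓ}, free = {D,ρ,X1,X2,X3,X4}
RREF:
  r0: [   1    0    0    1   -3    2   -2    0]
  r1: [   0    1    1   -3    3    3   -1    3]
Fix exponent of X4 at 1, D at 0, ρ at 0, X1 at 0, X2 at 0, X3 at 0; solve each RREF row for its pivot's exponent:
  r0: exp(m) + (0)·1 = 0 ⇒ exp(m) = 0
  r1: exp(ℓ) + (3)·1 = 0 ⇒ exp(ℓ) = -3
Π_6 = ℓ^-3 · X4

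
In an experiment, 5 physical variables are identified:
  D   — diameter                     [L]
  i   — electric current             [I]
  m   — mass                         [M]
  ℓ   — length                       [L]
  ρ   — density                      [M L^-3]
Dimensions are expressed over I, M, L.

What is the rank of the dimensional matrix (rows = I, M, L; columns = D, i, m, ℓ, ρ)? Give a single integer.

3

Write exponents as rows I,M,L / cols D,i,m,ℓ,ρ:
  I: [ 0  1  0  0  0]
  M: [ 0  0  1  0  1]
  L: [ 1  0  0  1 -3]
Row reduction gives pivot columns D,i,m; rank = 3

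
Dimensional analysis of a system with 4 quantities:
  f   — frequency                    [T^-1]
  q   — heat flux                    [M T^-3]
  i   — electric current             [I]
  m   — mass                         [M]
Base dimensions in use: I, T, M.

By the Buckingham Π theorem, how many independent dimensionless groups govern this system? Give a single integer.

1

Exponent matrix [I,T,M] × [f,q,i,m]:
  I: [ 0  0  1  0]
  T: [-1 -3  0  0]
  M: [ 0  1  0  1]
RREF → pivots at {f,q,i} ⇒ r = 3
n=4, r=3 ⇒ 1 dimensionless group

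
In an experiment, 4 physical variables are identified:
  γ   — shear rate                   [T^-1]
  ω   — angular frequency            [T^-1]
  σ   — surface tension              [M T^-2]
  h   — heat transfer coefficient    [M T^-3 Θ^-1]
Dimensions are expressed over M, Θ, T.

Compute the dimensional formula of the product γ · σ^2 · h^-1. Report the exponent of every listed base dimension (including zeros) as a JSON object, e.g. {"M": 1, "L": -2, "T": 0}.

{"M": 1, "Θ": 1, "T": -2}

Write exponents as rows M,Θ,T / cols γ,ω,σ,h:
  M: [ 0  0  1  1]
  Θ: [ 0  0  0 -1]
  T: [-1 -1 -2 -3]
  [M]: (1)·0+(2)·1+(-1)·1 = 1
  [Θ]: (1)·0+(2)·0+(-1)·-1 = 1
  [T]: (1)·-1+(2)·-2+(-1)·-3 = -2
⇒ M Θ T^-2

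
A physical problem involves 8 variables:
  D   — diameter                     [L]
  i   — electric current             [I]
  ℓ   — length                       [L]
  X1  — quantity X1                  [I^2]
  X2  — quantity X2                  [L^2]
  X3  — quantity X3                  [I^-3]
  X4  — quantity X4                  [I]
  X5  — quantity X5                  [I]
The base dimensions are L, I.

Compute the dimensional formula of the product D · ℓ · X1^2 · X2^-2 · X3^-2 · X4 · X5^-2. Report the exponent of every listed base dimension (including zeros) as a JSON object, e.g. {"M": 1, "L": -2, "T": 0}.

{"L": -2, "I": 9}

Exponent matrix [L,I] × [D,i,ℓ,X1,X2,X3,X4,X5]:
  L: [ 1  0  1  0  2  0  0  0]
  I: [ 0  1  0  2  0 -3  1  1]
  [L]: (1)·1+(1)·1+(2)·0+(-2)·2+(-2)·0+(1)·0+(-2)·0 = -2
  [I]: (1)·0+(1)·0+(2)·2+(-2)·0+(-2)·-3+(1)·1+(-2)·1 = 9
⇒ L^-2 I^9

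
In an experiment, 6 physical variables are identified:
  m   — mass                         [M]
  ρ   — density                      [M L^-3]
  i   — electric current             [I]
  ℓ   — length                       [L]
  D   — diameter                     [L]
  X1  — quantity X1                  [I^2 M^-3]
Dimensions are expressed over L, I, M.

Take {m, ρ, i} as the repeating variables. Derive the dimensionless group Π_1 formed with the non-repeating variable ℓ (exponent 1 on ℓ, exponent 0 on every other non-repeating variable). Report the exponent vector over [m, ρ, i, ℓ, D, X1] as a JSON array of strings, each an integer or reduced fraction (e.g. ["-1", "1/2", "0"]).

Exponent matrix [L,I,M] × [m,ρ,i,ℓ,D,X1]:
  L: [ 0 -3  0  1  1  0]
  I: [ 0  0  1  0  0  2]
  M: [ 1  1  0  0  0 -3]
Echelon form has 3 nonzero rows (pivots: m,ρ,i)
Pivot set = {m,ρ,i}, free = {ℓ,D,X1}
RREF:
  r0: [   1    0    0  1/3  1/3   -3]
  r1: [   0    1    0 -1/3 -1/3    0]
  r2: [   0    0    1    0    0    2]
Fix exponent of ℓ at 1, D at 0, X1 at 0; solve each RREF row for its pivot's exponent:
  r0: exp(m) + (1/3)·1 = 0 ⇒ exp(m) = -1/3
  r1: exp(ρ) + (-1/3)·1 = 0 ⇒ exp(ρ) = 1/3
  r2: exp(i) + (0)·1 = 0 ⇒ exp(i) = 0
Π_1 = m^(-1/3) · ρ^(1/3) · ℓ

["-1/3", "1/3", "0", "1", "0", "0"]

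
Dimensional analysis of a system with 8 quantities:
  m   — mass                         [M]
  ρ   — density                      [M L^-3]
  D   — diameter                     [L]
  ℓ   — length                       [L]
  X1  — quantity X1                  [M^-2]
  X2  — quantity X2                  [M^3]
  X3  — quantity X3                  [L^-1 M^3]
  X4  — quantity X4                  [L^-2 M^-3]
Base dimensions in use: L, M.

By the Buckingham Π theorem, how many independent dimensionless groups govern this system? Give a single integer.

6

Dimensional matrix (L×M by m×ρ×D×ℓ×X1×X2×X3×X4):
  L: [ 0 -3  1  1  0  0 -1 -2]
  M: [ 1  1  0  0 -2  3  3 -3]
RREF → pivots at {m,ρ} ⇒ r = 2
n=8, r=2 ⇒ 6 dimensionless groups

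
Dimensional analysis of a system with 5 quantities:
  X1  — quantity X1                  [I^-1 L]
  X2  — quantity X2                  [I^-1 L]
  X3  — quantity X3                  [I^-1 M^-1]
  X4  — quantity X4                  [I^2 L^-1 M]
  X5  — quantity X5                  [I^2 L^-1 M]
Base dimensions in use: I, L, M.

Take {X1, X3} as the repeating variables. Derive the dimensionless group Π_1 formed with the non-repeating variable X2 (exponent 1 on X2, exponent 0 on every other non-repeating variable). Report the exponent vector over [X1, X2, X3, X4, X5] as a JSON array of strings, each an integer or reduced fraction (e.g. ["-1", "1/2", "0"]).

Dimensional matrix (I×L×M by X1×X2×X3×X4×X5):
  I: [-1 -1 -1  2  2]
  L: [ 1  1  0 -1 -1]
  M: [ 0  0 -1  1  1]
Echelon form has 2 nonzero rows (pivots: X1,X3)
Repeat: X1,X3; free: X2,X4,X5
RREF:
  r0: [   1    1    0   -1   -1]
  r1: [   0    0    1   -1   -1]
  r2: [   0    0    0    0    0]
Fix exponent of X2 at 1, X4 at 0, X5 at 0; solve each RREF row for its pivot's exponent:
  r0: exp(X1) + (1)·1 = 0 ⇒ exp(X1) = -1
  r1: exp(X3) + (0)·1 = 0 ⇒ exp(X3) = 0
Π_1 = X1^-1 · X2

["-1", "1", "0", "0", "0"]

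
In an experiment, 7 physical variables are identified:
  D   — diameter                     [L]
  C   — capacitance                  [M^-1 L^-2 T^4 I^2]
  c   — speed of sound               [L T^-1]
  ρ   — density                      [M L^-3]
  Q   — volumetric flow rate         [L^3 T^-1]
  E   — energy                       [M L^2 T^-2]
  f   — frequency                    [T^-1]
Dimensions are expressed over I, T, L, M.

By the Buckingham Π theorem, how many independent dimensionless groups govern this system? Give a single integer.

3

Dimensional matrix (I×T×L×M by D×C×c×ρ×Q×E×f):
  I: [ 0  2  0  0  0  0  0]
  T: [ 0  4 -1  0 -1 -2 -1]
  L: [ 1 -2  1 -3  3  2  0]
  M: [ 0 -1  0  1  0  1  0]
RREF → pivots at {D,C,c,ρ} ⇒ r = 4
Π count = n − r = 7 − 4 = 3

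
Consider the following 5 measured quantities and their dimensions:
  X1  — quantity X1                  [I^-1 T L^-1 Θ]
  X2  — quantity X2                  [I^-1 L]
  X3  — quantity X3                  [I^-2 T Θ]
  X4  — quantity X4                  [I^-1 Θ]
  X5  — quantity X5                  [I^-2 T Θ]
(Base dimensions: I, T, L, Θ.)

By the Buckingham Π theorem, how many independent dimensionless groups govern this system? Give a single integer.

2

Dimensional matrix (I×T×L×Θ by X1×X2×X3×X4×X5):
  I: [-1 -1 -2 -1 -2]
  T: [ 1  0  1  0  1]
  L: [-1  1  0  0  0]
  Θ: [ 1  0  1  1  1]
Row reduction gives pivot columns X1,X2,X4; rank = 3
5 vars − rank 3 = 2 Π groups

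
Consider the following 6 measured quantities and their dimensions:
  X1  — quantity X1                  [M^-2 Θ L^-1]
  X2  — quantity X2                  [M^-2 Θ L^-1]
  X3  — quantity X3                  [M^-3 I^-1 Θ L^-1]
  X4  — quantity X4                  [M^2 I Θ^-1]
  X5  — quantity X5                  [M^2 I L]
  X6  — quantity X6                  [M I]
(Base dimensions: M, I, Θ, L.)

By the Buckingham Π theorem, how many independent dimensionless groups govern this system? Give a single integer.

3

Dimensional matrix (M×I×Θ×L by X1×X2×X3×X4×X5×X6):
  M: [-2 -2 -3  2  2  1]
  I: [ 0  0 -1  1  1  1]
  Θ: [ 1  1  1 -1  0  0]
  L: [-1 -1 -1  0  1  0]
Echelon form has 3 nonzero rows (pivots: X1,X3,X4)
Π count = n − r = 6 − 3 = 3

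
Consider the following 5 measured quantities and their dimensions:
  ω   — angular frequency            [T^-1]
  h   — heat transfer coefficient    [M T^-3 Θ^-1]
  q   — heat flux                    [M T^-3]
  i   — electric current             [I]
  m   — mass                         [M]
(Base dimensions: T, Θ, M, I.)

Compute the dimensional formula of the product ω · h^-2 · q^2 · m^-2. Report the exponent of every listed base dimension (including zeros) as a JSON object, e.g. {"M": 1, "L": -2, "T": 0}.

{"T": -1, "Θ": 2, "M": -2, "I": 0}

Write exponents as rows T,Θ,M,I / cols ω,h,q,i,m:
  T: [-1 -3 -3  0  0]
  Θ: [ 0 -1  0  0  0]
  M: [ 0  1  1  0  1]
  I: [ 0  0  0  1  0]
  [T]: (1)·-1+(-2)·-3+(2)·-3+(-2)·0 = -1
  [Θ]: (1)·0+(-2)·-1+(2)·0+(-2)·0 = 2
  [M]: (1)·0+(-2)·1+(2)·1+(-2)·1 = -2
  [I]: (1)·0+(-2)·0+(2)·0+(-2)·0 = 0
⇒ T^-1 Θ^2 M^-2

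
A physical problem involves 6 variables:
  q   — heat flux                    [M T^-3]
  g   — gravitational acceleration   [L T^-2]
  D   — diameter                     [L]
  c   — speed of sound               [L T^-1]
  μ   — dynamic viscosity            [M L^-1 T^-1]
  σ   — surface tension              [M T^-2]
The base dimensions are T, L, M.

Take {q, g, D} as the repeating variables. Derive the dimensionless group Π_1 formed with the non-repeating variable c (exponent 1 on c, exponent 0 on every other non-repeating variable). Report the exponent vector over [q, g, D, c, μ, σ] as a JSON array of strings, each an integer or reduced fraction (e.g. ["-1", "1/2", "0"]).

["0", "-1/2", "-1/2", "1", "0", "0"]

Write exponents as rows T,L,M / cols q,g,D,c,μ,σ:
  T: [-3 -2  0 -1 -1 -2]
  L: [ 0  1  1  1 -1  0]
  M: [ 1  0  0  0  1  1]
RREF → pivots at {q,g,D} ⇒ r = 3
Pivot set = {q,g,D}, free = {c,μ,σ}
RREF:
  r0: [   1    0    0    0    1    1]
  r1: [   0    1    0  1/2   -1 -1/2]
  r2: [   0    0    1  1/2    0  1/2]
Fix exponent of c at 1, μ at 0, σ at 0; solve each RREF row for its pivot's exponent:
  r0: exp(q) + (0)·1 = 0 ⇒ exp(q) = 0
  r1: exp(g) + (1/2)·1 = 0 ⇒ exp(g) = -1/2
  r2: exp(D) + (1/2)·1 = 0 ⇒ exp(D) = -1/2
Π_1 = g^(-1/2) · D^(-1/2) · c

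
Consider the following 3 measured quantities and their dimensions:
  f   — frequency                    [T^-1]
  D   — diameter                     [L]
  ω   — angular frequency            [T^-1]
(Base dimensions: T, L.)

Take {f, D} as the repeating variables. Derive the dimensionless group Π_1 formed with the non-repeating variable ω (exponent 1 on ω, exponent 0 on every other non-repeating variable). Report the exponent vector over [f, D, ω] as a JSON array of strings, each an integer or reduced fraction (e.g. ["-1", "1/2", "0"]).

Dimensional matrix (T×L by f×D×ω):
  T: [-1  0 -1]
  L: [ 0  1  0]
RREF → pivots at {f,D} ⇒ r = 2
Pivot set = {f,D}, free = {ω}
RREF:
  r0: [   1    0    1]
  r1: [   0    1    0]
Fix exponent of ω at 1; solve each RREF row for its pivot's exponent:
  r0: exp(f) + (1)·1 = 0 ⇒ exp(f) = -1
  r1: exp(D) + (0)·1 = 0 ⇒ exp(D) = 0
Π_1 = f^-1 · ω

["-1", "0", "1"]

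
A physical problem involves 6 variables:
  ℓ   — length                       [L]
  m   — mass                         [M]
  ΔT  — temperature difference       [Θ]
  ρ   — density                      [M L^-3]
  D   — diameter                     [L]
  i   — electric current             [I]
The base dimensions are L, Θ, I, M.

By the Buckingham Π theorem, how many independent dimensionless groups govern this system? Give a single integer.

Exponent matrix [L,Θ,I,M] × [ℓ,m,ΔT,ρ,D,i]:
  L: [ 1  0  0 -3  1  0]
  Θ: [ 0  0  1  0  0  0]
  I: [ 0  0  0  0  0  1]
  M: [ 0  1  0  1  0  0]
RREF → pivots at {ℓ,m,ΔT,i} ⇒ r = 4
n=6, r=4 ⇒ 2 dimensionless groups

2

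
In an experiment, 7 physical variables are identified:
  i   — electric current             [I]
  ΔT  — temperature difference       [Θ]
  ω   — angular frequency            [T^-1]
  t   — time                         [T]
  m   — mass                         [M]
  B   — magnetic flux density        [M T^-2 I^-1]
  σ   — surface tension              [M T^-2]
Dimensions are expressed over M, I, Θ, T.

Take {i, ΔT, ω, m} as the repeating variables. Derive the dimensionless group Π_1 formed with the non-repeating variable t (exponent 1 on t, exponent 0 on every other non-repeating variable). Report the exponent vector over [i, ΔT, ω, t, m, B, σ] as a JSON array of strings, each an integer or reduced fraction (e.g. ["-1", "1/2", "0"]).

["0", "0", "1", "1", "0", "0", "0"]

Dimensional matrix (M×I×Θ×T by i×ΔT×ω×t×m×B×σ):
  M: [ 0  0  0  0  1  1  1]
  I: [ 1  0  0  0  0 -1  0]
  Θ: [ 0  1  0  0  0  0  0]
  T: [ 0  0 -1  1  0 -2 -2]
RREF → pivots at {i,ΔT,ω,m} ⇒ r = 4
Repeat: i,ΔT,ω,m; free: t,B,σ
RREF:
  r0: [   1    0    0    0    0   -1    0]
  r1: [   0    1    0    0    0    0    0]
  r2: [   0    0    1   -1    0    2    2]
  r3: [   0    0    0    0    1    1    1]
Fix exponent of t at 1, B at 0, σ at 0; solve each RREF row for its pivot's exponent:
  r0: exp(i) + (0)·1 = 0 ⇒ exp(i) = 0
  r1: exp(ΔT) + (0)·1 = 0 ⇒ exp(ΔT) = 0
  r2: exp(ω) + (-1)·1 = 0 ⇒ exp(ω) = 1
  r3: exp(m) + (0)·1 = 0 ⇒ exp(m) = 0
Π_1 = ω · t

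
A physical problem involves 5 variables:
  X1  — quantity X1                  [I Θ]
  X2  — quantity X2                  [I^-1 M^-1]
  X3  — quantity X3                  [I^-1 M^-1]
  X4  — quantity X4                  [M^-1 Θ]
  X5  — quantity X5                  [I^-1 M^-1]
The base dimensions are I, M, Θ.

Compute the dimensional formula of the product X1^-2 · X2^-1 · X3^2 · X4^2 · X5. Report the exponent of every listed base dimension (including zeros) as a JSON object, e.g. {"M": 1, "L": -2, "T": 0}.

Write exponents as rows I,M,Θ / cols X1,X2,X3,X4,X5:
  I: [ 1 -1 -1  0 -1]
  M: [ 0 -1 -1 -1 -1]
  Θ: [ 1  0  0  1  0]
  [I]: (-2)·1+(-1)·-1+(2)·-1+(2)·0+(1)·-1 = -4
  [M]: (-2)·0+(-1)·-1+(2)·-1+(2)·-1+(1)·-1 = -4
  [Θ]: (-2)·1+(-1)·0+(2)·0+(2)·1+(1)·0 = 0
⇒ I^-4 M^-4

{"I": -4, "M": -4, "Θ": 0}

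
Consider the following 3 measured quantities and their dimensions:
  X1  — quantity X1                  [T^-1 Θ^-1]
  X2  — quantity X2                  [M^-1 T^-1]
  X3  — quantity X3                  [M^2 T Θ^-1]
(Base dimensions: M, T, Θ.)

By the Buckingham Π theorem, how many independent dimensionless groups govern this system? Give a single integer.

Exponent matrix [M,T,Θ] × [X1,X2,X3]:
  M: [ 0 -1  2]
  T: [-1 -1  1]
  Θ: [-1  0 -1]
RREF → pivots at {X1,X2} ⇒ r = 2
n=3, r=2 ⇒ 1 dimensionless group

1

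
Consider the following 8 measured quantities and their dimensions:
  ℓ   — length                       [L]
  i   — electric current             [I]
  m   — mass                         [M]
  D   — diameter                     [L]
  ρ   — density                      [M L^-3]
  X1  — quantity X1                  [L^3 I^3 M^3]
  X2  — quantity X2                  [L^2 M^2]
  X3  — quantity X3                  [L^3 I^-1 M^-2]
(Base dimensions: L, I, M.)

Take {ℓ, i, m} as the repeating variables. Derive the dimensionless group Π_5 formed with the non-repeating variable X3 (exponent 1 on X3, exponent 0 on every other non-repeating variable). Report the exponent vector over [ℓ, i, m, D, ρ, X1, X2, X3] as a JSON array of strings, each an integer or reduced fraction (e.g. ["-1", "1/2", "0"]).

Write exponents as rows L,I,M / cols ℓ,i,m,D,ρ,X1,X2,X3:
  L: [ 1  0  0  1 -3  3  2  3]
  I: [ 0  1  0  0  0  3  0 -1]
  M: [ 0  0  1  0  1  3  2 -2]
Row reduction gives pivot columns ℓ,i,m; rank = 3
Repeat: ℓ,i,m; free: D,ρ,X1,X2,X3
RREF:
  r0: [   1    0    0    1   -3    3    2    3]
  r1: [   0    1    0    0    0    3    0   -1]
  r2: [   0    0    1    0    1    3    2   -2]
Fix exponent of X3 at 1, D at 0, ρ at 0, X1 at 0, X2 at 0; solve each RREF row for its pivot's exponent:
  r0: exp(ℓ) + (3)·1 = 0 ⇒ exp(ℓ) = -3
  r1: exp(i) + (-1)·1 = 0 ⇒ exp(i) = 1
  r2: exp(m) + (-2)·1 = 0 ⇒ exp(m) = 2
Π_5 = ℓ^-3 · i · m^2 · X3

["-3", "1", "2", "0", "0", "0", "0", "1"]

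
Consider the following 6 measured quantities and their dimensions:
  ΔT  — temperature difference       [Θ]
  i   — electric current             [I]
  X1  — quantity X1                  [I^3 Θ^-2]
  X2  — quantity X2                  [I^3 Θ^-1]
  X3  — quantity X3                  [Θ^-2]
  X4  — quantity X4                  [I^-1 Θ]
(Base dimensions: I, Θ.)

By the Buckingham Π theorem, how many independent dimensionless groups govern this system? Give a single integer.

Dimensional matrix (I×Θ by ΔT×i×X1×X2×X3×X4):
  I: [ 0  1  3  3  0 -1]
  Θ: [ 1  0 -2 -1 -2  1]
Echelon form has 2 nonzero rows (pivots: ΔT,i)
n=6, r=2 ⇒ 4 dimensionless groups

4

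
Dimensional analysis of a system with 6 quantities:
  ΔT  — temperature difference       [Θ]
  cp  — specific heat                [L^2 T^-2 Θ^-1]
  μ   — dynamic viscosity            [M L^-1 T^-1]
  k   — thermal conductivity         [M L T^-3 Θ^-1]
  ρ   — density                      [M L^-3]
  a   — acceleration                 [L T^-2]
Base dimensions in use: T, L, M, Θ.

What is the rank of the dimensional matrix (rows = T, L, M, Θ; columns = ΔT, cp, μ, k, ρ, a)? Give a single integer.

4

Write exponents as rows T,L,M,Θ / cols ΔT,cp,μ,k,ρ,a:
  T: [ 0 -2 -1 -3  0 -2]
  L: [ 0  2 -1  1 -3  1]
  M: [ 0  0  1  1  1  0]
  Θ: [ 1 -1  0 -1  0  0]
Echelon form has 4 nonzero rows (pivots: ΔT,cp,μ,ρ)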